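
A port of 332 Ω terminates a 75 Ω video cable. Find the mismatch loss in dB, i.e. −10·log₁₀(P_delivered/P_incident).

mismatch loss ≈ 2.21 dB

Γ = (332 − 75)/(332 + 75) = 0.631
|Γ|² = 0.399, so P_del/P_inc = 1 − |Γ|² = 0.601
ML = −10·log₁₀(1 − |Γ|²)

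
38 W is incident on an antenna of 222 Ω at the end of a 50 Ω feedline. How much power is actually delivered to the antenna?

P_delivered ≈ 22.8 W

Γ = (222 − 50)/(222 + 50) = 0.632
|Γ|² = 0.4
P_refl = |Γ|²·P_inc = 15.2 W, P_del = (1 − |Γ|²)·P_inc = 22.8 W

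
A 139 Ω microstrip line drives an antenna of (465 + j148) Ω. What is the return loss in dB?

RL ≈ 4.8 dB

Γ = (326 + j148)/(604 + j148), |Γ| = 0.576
RL = −20·log₁₀|Γ| = −20·log₁₀(0.576)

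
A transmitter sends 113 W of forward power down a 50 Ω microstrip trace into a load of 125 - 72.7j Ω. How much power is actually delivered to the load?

P_delivered ≈ 78.7 W

|Γ| = |(75 − j72.7)/(175 − j72.7)| = 0.551
|Γ|² = 0.304
P_refl = |Γ|²·P_inc = 34.3 W, P_del = (1 − |Γ|²)·P_inc = 78.7 W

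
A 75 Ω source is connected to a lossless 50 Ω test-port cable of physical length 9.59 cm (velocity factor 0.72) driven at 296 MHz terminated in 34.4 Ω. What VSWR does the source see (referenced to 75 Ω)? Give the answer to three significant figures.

VSWR ≈ 1.71

λ = v/f = 0.72·c / 296 MHz = 0.73 m
βl = 2π·l/λ = 2π × 0.131 = 47.3°
tan(βl) = 1.08
Z_in = Z_0·(Z_L + jZ_0·tanβl)/(Z_0 + jZ_L·tanβl) = 48.1 + j18.3 Ω
Γ_s = (Z_in − Z_s)/(Z_in + Z_s) = (-26.9 + j18.3)/(123 + j18.3), |Γ_s| = 0.262
VSWR = (1 + |Γ_s|)/(1 − |Γ_s|)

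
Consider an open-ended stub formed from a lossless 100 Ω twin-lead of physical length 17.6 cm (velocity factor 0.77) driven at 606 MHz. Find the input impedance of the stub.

Z_in ≈ +j408 Ω

λ = v/f = 0.77·c / 606 MHz = 0.381 m
βl = 2π·l/λ = 2π × 0.462 = 166°
tan(βl) = -0.245
For an open-ended stub, Z_in = −jZ_0·cot(βl) = −jZ_0/tan(βl)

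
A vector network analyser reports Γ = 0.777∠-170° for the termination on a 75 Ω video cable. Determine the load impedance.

Z_L = Z_0·(1 + Γ)/(1 − Γ) = 75·(0.235 − j0.135)/(1.77 + j0.135)

Z_L ≈ 9.48 − j6.46 Ω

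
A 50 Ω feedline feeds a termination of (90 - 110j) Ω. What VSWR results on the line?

Γ = (Z_L − Z_0)/(Z_L + Z_0) = (40 − j110)/(140 − j110)
|Γ| = 117/178 = 0.657
VSWR = (1 + |Γ|)/(1 − |Γ|) = 1.66/0.343

VSWR ≈ 4.84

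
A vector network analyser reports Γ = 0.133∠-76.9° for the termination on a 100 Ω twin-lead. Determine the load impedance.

Z_L = Z_0·(1 + Γ)/(1 − Γ) = 100·(1.03 − j0.13)/(0.97 + j0.13)

Z_L ≈ 103 − j27.1 Ω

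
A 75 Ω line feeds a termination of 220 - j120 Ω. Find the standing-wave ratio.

VSWR ≈ 3.89

Γ = (Z_L − Z_0)/(Z_L + Z_0) = (145 − j120)/(295 − j120)
|Γ| = 188/318 = 0.591
VSWR = (1 + |Γ|)/(1 − |Γ|) = 1.59/0.409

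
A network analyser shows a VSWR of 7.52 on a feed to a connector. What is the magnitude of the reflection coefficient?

|Γ| ≈ 0.765

|Γ| = (S − 1)/(S + 1) = (7.52 − 1)/(7.52 + 1) = 6.52/8.52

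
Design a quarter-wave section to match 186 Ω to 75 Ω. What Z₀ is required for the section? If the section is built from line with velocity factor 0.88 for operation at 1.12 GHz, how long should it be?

Z_qwt ≈ 118 Ω; length ≈ 5.89 cm

Z_qwt = √(Z_0·R_L) = √(75 × 186) = √13950
λ = 0.88·c/f = 0.236 m, so l = λ/4 = 0.0589 m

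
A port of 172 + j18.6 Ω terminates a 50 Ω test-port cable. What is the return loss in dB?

Γ = (122 + j18.6)/(222 + j18.6), |Γ| = 0.554
RL = −20·log₁₀|Γ| = −20·log₁₀(0.554)

RL ≈ 5.13 dB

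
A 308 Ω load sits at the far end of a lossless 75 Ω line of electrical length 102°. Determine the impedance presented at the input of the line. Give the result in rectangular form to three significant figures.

tan(βl) = tan(102°) = -4.7
Z_in = Z_0·(Z_L + jZ_0·tanβl)/(Z_0 + jZ_L·tanβl)
     = 75·(308 − j353)/(75 − j1450)

Z_in ≈ 19 + j15 Ω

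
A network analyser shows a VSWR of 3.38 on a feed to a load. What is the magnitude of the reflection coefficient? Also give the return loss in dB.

|Γ| = (S − 1)/(S + 1) = (3.38 − 1)/(3.38 + 1) = 2.38/4.38
RL = −20·log₁₀|Γ| = −20·log₁₀(0.543)

|Γ| ≈ 0.543; return loss ≈ 5.3 dB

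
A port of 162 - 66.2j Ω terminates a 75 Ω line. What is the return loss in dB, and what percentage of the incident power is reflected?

Γ = (87 − j66.2)/(237 − j66.2), |Γ| = 0.444
RL = −20·log₁₀(0.444) = 7.05 dB
P_refl/P_inc = |Γ|² = 0.197

RL ≈ 7.05 dB; 19.7% of incident power reflected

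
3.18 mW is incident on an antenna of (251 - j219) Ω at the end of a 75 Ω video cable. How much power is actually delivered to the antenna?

P_delivered ≈ 1.55 mW

|Γ| = |(176 − j219)/(326 − j219)| = 0.715
|Γ|² = 0.512
P_refl = |Γ|²·P_inc = 1.63 mW, P_del = (1 − |Γ|²)·P_inc = 1.55 mW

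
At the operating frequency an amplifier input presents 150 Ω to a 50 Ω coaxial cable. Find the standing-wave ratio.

VSWR ≈ 3

For a purely resistive load, VSWR = R_L/Z_0 or Z_0/R_L (whichever > 1) = 150/50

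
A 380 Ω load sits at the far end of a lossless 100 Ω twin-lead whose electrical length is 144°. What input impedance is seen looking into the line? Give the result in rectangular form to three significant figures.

Z_in ≈ 67.3 + j113 Ω

tan(βl) = tan(144°) = -0.727
Z_in = Z_0·(Z_L + jZ_0·tanβl)/(Z_0 + jZ_L·tanβl)
     = 100·(380 − j72.7)/(100 − j276)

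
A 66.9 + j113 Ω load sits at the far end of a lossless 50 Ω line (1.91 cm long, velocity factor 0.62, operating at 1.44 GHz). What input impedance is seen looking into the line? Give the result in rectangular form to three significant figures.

λ = v/f = 0.62·c / 1.44 GHz = 0.129 m
βl = 2π·l/λ = 2π × 0.148 = 53.2°
tan(βl) = tan(53.2°) = 1.34
Z_in = Z_0·(Z_L + jZ_0·tanβl)/(Z_0 + jZ_L·tanβl)
     = 50·(66.9 + j180)/(-101 + j89.5)

Z_in ≈ 25.6 − j66.3 Ω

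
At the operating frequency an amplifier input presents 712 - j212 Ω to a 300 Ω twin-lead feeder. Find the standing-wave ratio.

Γ = (Z_L − Z_0)/(Z_L + Z_0) = (412 − j212)/(1012 − j212)
|Γ| = 463/1030 = 0.448
VSWR = (1 + |Γ|)/(1 − |Γ|) = 1.45/0.552

VSWR ≈ 2.62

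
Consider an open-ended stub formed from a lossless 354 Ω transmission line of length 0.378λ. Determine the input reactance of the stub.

βl = 2π × 0.378 = 136°
tan(βl) = -0.963
For an open-ended stub, Z_in = −jZ_0·cot(βl) = −jZ_0/tan(βl)

X_in ≈ 368 Ω (inductive)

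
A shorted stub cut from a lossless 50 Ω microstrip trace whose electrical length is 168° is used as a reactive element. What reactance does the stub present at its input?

X_in ≈ -10.6 Ω (capacitive)

tan(βl) = -0.213
For a shorted stub, Z_in = jZ_0·tan(βl)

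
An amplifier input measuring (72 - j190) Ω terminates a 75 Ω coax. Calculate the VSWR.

VSWR ≈ 8.57

Γ = (Z_L − Z_0)/(Z_L + Z_0) = (-3 − j190)/(147 − j190)
|Γ| = 190/240 = 0.791
VSWR = (1 + |Γ|)/(1 − |Γ|) = 1.79/0.209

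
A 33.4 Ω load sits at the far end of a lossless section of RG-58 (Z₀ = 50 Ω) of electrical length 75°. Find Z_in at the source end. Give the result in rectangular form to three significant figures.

tan(βl) = tan(75°) = 3.73
Z_in = Z_0·(Z_L + jZ_0·tanβl)/(Z_0 + jZ_L·tanβl)
     = 50·(33.4 + j187)/(50 + j125)

Z_in ≈ 69.1 + j14.3 Ω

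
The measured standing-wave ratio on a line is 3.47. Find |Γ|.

|Γ| ≈ 0.553

|Γ| = (S − 1)/(S + 1) = (3.47 − 1)/(3.47 + 1) = 2.47/4.47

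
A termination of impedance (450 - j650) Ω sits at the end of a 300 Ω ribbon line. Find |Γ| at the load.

|Γ| ≈ 0.672

Γ = (Z_L − Z_0)/(Z_L + Z_0) = (150 − j650)/(750 − j650)
|Γ| = 667/992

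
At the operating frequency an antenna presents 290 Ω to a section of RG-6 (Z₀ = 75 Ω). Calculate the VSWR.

Γ = (290 − 75)/(290 + 75) = 0.589
VSWR = (1 + 0.589)/(1 − 0.589)

VSWR ≈ 3.87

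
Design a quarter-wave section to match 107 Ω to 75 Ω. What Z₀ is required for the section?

Z_qwt ≈ 89.6 Ω

Z_qwt = √(Z_0·R_L) = √(75 × 107) = √8025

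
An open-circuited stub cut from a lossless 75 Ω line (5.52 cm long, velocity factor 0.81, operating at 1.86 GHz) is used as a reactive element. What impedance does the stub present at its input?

Z_in ≈ +j142 Ω

λ = v/f = 0.81·c / 1.86 GHz = 0.131 m
βl = 2π·l/λ = 2π × 0.423 = 152°
tan(βl) = -0.529
For an open-circuited stub, Z_in = −jZ_0·cot(βl) = −jZ_0/tan(βl)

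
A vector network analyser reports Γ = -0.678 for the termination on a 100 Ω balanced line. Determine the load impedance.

Z_L ≈ 19.2 Ω

Z_L = Z_0·(1 + Γ)/(1 − Γ) = 100·(0.322)/(1.68)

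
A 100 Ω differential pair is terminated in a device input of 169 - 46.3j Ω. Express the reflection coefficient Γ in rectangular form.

Γ ≈ 0.278 − j0.124

Γ = (Z_L − Z_0)/(Z_L + Z_0) = (69 − j46.3)/(269 − j46.3)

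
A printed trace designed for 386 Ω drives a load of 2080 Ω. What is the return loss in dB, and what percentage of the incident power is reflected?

Γ = (2080 − 386)/(2080 + 386) = 0.687
RL = −20·log₁₀(0.687) = 3.26 dB
P_refl/P_inc = |Γ|² = 0.472

RL ≈ 3.26 dB; 47.2% of incident power reflected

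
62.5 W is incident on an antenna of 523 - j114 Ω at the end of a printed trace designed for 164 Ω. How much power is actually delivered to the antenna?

P_delivered ≈ 44.2 W

|Γ| = |(359 − j114)/(687 − j114)| = 0.541
|Γ|² = 0.293
P_refl = |Γ|²·P_inc = 18.3 W, P_del = (1 − |Γ|²)·P_inc = 44.2 W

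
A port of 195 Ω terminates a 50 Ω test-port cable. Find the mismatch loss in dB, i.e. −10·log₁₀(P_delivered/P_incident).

mismatch loss ≈ 1.87 dB

Γ = (195 − 50)/(195 + 50) = 0.592
|Γ|² = 0.35, so P_del/P_inc = 1 − |Γ|² = 0.65
ML = −10·log₁₀(1 − |Γ|²)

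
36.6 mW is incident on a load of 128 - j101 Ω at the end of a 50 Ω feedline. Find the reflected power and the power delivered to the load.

|Γ| = |(78 − j101)/(178 − j101)| = 0.624
|Γ|² = 0.389
P_refl = |Γ|²·P_inc = 14.2 mW, P_del = (1 − |Γ|²)·P_inc = 22.4 mW

P_reflected ≈ 14.2 mW; P_delivered ≈ 22.4 mW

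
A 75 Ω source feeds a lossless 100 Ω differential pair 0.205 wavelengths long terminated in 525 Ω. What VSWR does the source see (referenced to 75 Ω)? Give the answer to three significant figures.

VSWR ≈ 4.18

βl = 2π × 0.205 = 73.8°
tan(βl) = 3.44
Z_in = Z_0·(Z_L + jZ_0·tanβl)/(Z_0 + jZ_L·tanβl) = 20.6 − j27.9 Ω
Γ_s = (Z_in − Z_s)/(Z_in + Z_s) = (-54.4 − j27.9)/(95.6 − j27.9), |Γ_s| = 0.614
VSWR = (1 + |Γ_s|)/(1 − |Γ_s|)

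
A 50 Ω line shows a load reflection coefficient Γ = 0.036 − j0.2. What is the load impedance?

Z_L ≈ 49.5 − j20.6 Ω

Z_L = Z_0·(1 + Γ)/(1 − Γ) = 50·(1.04 − j0.2)/(0.964 + j0.2)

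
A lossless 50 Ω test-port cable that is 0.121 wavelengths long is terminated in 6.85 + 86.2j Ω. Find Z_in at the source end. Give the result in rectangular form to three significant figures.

βl = 2π × 0.121 = 43.6°
tan(βl) = tan(43.6°) = 0.951
Z_in = Z_0·(Z_L + jZ_0·tanβl)/(Z_0 + jZ_L·tanβl)
     = 50·(6.85 + j134)/(-32 + j6.51)

Z_in ≈ 30.6 − j203 Ω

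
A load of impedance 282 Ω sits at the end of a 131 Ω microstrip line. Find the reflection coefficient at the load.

Γ = 0.366

Γ = (Z_L − Z_0)/(Z_L + Z_0) = (282 − 131)/(282 + 131) = 151/413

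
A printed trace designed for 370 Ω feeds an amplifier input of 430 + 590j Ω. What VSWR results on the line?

Γ = (Z_L − Z_0)/(Z_L + Z_0) = (60 + j590)/(800 + j590)
|Γ| = 593/994 = 0.597
VSWR = (1 + |Γ|)/(1 − |Γ|) = 1.6/0.403

VSWR ≈ 3.96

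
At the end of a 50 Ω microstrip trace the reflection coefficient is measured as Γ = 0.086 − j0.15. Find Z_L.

Z_L ≈ 56.5 − j17.5 Ω

Z_L = Z_0·(1 + Γ)/(1 − Γ) = 50·(1.09 − j0.15)/(0.914 + j0.15)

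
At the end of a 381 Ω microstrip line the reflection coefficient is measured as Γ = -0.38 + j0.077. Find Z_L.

Z_L ≈ 169 + j30.7 Ω

Z_L = Z_0·(1 + Γ)/(1 − Γ) = 381·(0.62 + j0.077)/(1.38 − j0.077)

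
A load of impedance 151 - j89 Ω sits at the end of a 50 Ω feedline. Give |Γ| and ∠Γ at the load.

Γ = (Z_L − Z_0)/(Z_L + Z_0) = (101 − j89)/(201 − j89)
|Γ| = 135/220 = 0.612

Γ ≈ 0.612 ∠ -17.5°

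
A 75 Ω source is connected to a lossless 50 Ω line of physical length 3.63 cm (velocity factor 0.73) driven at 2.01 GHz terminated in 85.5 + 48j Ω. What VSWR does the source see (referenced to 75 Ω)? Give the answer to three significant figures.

VSWR ≈ 3.54

λ = v/f = 0.73·c / 2.01 GHz = 0.109 m
βl = 2π·l/λ = 2π × 0.333 = 120°
tan(βl) = -1.74
Z_in = Z_0·(Z_L + jZ_0·tanβl)/(Z_0 + jZ_L·tanβl) = 21.6 + j9.44 Ω
Γ_s = (Z_in − Z_s)/(Z_in + Z_s) = (-53.4 + j9.44)/(96.6 + j9.44), |Γ_s| = 0.559
VSWR = (1 + |Γ_s|)/(1 − |Γ_s|)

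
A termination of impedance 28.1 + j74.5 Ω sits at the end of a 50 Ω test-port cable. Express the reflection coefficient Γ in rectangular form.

Γ = (Z_L − Z_0)/(Z_L + Z_0) = (-21.9 + j74.5)/(78.1 + j74.5)

Γ ≈ 0.33 + j0.639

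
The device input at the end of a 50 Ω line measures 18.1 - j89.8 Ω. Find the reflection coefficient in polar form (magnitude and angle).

Γ ≈ 0.846 ∠ -56.7°

Γ = (Z_L − Z_0)/(Z_L + Z_0) = (-31.9 − j89.8)/(68.1 − j89.8)
|Γ| = 95.3/113 = 0.846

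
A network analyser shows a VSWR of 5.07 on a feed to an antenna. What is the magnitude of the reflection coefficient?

|Γ| = (S − 1)/(S + 1) = (5.07 − 1)/(5.07 + 1) = 4.07/6.07

|Γ| ≈ 0.671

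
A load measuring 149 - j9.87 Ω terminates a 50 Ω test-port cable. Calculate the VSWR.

VSWR ≈ 2.99

Γ = (Z_L − Z_0)/(Z_L + Z_0) = (99 − j9.87)/(199 − j9.87)
|Γ| = 99.5/199 = 0.499
VSWR = (1 + |Γ|)/(1 − |Γ|) = 1.5/0.501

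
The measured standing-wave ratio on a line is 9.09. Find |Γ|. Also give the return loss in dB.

|Γ| ≈ 0.802; return loss ≈ 1.92 dB

|Γ| = (S − 1)/(S + 1) = (9.09 − 1)/(9.09 + 1) = 8.09/10.1
RL = −20·log₁₀|Γ| = −20·log₁₀(0.802)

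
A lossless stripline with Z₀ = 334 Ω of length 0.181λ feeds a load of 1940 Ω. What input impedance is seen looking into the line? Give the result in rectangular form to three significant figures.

Z_in ≈ 69.4 − j149 Ω

βl = 2π × 0.181 = 65.2°
tan(βl) = tan(65.2°) = 2.16
Z_in = Z_0·(Z_L + jZ_0·tanβl)/(Z_0 + jZ_L·tanβl)
     = 334·(1940 + j722)/(334 + j4190)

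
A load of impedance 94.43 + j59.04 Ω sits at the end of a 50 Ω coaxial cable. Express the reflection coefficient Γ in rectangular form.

Γ = (Z_L − Z_0)/(Z_L + Z_0) = (44.43 + j59.04)/(144.4 + j59.04)

Γ ≈ 0.407 + j0.243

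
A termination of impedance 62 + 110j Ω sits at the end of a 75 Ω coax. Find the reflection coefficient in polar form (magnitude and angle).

Γ = (Z_L − Z_0)/(Z_L + Z_0) = (-13 + j110)/(137 + j110)
|Γ| = 111/176 = 0.63

Γ ≈ 0.63 ∠ 58°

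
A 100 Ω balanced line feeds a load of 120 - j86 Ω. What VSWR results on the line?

VSWR ≈ 2.19

Γ = (Z_L − Z_0)/(Z_L + Z_0) = (20 − j86)/(220 − j86)
|Γ| = 88.3/236 = 0.374
VSWR = (1 + |Γ|)/(1 − |Γ|) = 1.37/0.626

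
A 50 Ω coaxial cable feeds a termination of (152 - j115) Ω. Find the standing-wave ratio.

VSWR ≈ 4.91

Γ = (Z_L − Z_0)/(Z_L + Z_0) = (102 − j115)/(202 − j115)
|Γ| = 154/232 = 0.661
VSWR = (1 + |Γ|)/(1 − |Γ|) = 1.66/0.339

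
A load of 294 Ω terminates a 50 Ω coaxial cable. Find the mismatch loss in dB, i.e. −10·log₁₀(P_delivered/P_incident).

mismatch loss ≈ 3.04 dB

Γ = (294 − 50)/(294 + 50) = 0.709
|Γ|² = 0.503, so P_del/P_inc = 1 − |Γ|² = 0.497
ML = −10·log₁₀(1 − |Γ|²)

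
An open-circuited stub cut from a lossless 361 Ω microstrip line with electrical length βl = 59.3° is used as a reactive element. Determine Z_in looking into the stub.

tan(βl) = 1.68
For an open-circuited stub, Z_in = −jZ_0·cot(βl) = −jZ_0/tan(βl)

Z_in ≈ −j214 Ω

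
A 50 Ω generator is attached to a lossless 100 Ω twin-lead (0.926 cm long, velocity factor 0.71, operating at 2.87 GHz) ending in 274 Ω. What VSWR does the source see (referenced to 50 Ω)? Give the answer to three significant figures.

λ = v/f = 0.71·c / 2.87 GHz = 0.0742 m
βl = 2π·l/λ = 2π × 0.125 = 44.9°
tan(βl) = 0.997
Z_in = Z_0·(Z_L + jZ_0·tanβl)/(Z_0 + jZ_L·tanβl) = 64.6 − j76.7 Ω
Γ_s = (Z_in − Z_s)/(Z_in + Z_s) = (14.6 − j76.7)/(115 − j76.7), |Γ_s| = 0.566
VSWR = (1 + |Γ_s|)/(1 − |Γ_s|)

VSWR ≈ 3.61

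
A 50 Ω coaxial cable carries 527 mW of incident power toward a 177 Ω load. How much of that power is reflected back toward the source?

Γ = (177 − 50)/(177 + 50) = 0.559
|Γ|² = 0.313
P_refl = |Γ|²·P_inc = 165 mW, P_del = (1 − |Γ|²)·P_inc = 362 mW

P_reflected ≈ 165 mW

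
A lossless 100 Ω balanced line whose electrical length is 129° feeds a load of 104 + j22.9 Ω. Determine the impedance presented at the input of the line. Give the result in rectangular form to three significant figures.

tan(βl) = tan(129°) = -1.23
Z_in = Z_0·(Z_L + jZ_0·tanβl)/(Z_0 + jZ_L·tanβl)
     = 100·(104 − j101)/(128 − j128)

Z_in ≈ 79.7 + j1.38 Ω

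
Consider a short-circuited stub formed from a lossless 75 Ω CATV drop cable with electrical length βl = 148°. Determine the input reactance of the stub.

tan(βl) = -0.625
For a short-circuited stub, Z_in = jZ_0·tan(βl)

X_in ≈ -46.9 Ω (capacitive)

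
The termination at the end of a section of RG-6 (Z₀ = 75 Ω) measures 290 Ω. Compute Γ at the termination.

Γ = (Z_L − Z_0)/(Z_L + Z_0) = (290 − 75)/(290 + 75) = 215/365

Γ = 0.589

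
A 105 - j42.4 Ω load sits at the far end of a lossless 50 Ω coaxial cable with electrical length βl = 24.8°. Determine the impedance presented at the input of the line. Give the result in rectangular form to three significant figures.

Z_in ≈ 44.3 − j44.7 Ω

tan(βl) = tan(24.8°) = 0.462
Z_in = Z_0·(Z_L + jZ_0·tanβl)/(Z_0 + jZ_L·tanβl)
     = 50·(105 − j19.3)/(69.6 + j48.5)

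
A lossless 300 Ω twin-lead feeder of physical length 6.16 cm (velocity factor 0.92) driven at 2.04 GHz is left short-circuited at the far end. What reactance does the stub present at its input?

λ = v/f = 0.92·c / 2.04 GHz = 0.135 m
βl = 2π·l/λ = 2π × 0.455 = 164°
tan(βl) = -0.288
For a short-circuited stub, Z_in = jZ_0·tan(βl)

X_in ≈ -86.5 Ω (capacitive)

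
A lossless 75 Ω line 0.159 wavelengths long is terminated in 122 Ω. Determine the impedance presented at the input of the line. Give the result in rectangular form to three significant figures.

βl = 2π × 0.159 = 57.2°
tan(βl) = tan(57.2°) = 1.55
Z_in = Z_0·(Z_L + jZ_0·tanβl)/(Z_0 + jZ_L·tanβl)
     = 75·(122 + j117)/(75 + j190)

Z_in ≈ 56.4 − j26 Ω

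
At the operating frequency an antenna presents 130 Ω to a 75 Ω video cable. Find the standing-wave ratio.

VSWR ≈ 1.73

Γ = (130 − 75)/(130 + 75) = 0.268
VSWR = (1 + 0.268)/(1 − 0.268)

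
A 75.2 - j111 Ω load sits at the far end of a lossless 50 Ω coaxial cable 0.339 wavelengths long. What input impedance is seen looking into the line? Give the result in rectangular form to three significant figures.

βl = 2π × 0.339 = 122°
tan(βl) = tan(122°) = -1.6
Z_in = Z_0·(Z_L + jZ_0·tanβl)/(Z_0 + jZ_L·tanβl)
     = 50·(75.2 − j191)/(-127 − j120)

Z_in ≈ 21.8 + j54.4 Ω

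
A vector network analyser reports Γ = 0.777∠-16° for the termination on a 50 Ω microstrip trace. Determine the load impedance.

Z_L = Z_0·(1 + Γ)/(1 − Γ) = 50·(1.75 − j0.214)/(0.253 + j0.214)

Z_L ≈ 180 − j195 Ω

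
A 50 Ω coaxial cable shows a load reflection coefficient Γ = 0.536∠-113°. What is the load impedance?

Z_L = Z_0·(1 + Γ)/(1 − Γ) = 50·(0.791 − j0.493)/(1.21 + j0.493)

Z_L ≈ 20.9 − j28.9 Ω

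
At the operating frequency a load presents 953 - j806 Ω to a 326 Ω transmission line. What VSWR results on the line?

Γ = (Z_L − Z_0)/(Z_L + Z_0) = (627 − j806)/(1279 − j806)
|Γ| = 1020/1510 = 0.675
VSWR = (1 + |Γ|)/(1 − |Γ|) = 1.68/0.325

VSWR ≈ 5.16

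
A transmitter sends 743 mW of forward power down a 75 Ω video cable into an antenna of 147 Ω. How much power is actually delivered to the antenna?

P_delivered ≈ 665 mW

Γ = (147 − 75)/(147 + 75) = 0.324
|Γ|² = 0.105
P_refl = |Γ|²·P_inc = 78.2 mW, P_del = (1 − |Γ|²)·P_inc = 665 mW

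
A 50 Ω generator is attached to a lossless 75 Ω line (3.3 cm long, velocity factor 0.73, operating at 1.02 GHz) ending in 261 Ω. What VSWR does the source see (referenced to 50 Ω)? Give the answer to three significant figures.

VSWR ≈ 3.31

λ = v/f = 0.73·c / 1.02 GHz = 0.215 m
βl = 2π·l/λ = 2π × 0.154 = 55.3°
tan(βl) = 1.45
Z_in = Z_0·(Z_L + jZ_0·tanβl)/(Z_0 + jZ_L·tanβl) = 30.7 − j45.8 Ω
Γ_s = (Z_in − Z_s)/(Z_in + Z_s) = (-19.3 − j45.8)/(80.7 − j45.8), |Γ_s| = 0.536
VSWR = (1 + |Γ_s|)/(1 − |Γ_s|)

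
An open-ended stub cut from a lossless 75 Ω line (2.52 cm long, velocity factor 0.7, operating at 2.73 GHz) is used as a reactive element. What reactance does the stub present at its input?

X_in ≈ 39.8 Ω (inductive)

λ = v/f = 0.7·c / 2.73 GHz = 0.0769 m
βl = 2π·l/λ = 2π × 0.328 = 118°
tan(βl) = -1.89
For an open-ended stub, Z_in = −jZ_0·cot(βl) = −jZ_0/tan(βl)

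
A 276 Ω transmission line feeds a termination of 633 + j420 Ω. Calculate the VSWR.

VSWR ≈ 3.45

Γ = (Z_L − Z_0)/(Z_L + Z_0) = (357 + j420)/(909 + j420)
|Γ| = 551/1000 = 0.55
VSWR = (1 + |Γ|)/(1 − |Γ|) = 1.55/0.45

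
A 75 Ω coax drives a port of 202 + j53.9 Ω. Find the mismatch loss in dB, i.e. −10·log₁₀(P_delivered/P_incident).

Γ = (127 + j53.9)/(277 + j53.9), |Γ| = 0.489
|Γ|² = 0.239, so P_del/P_inc = 1 − |Γ|² = 0.761
ML = −10·log₁₀(1 − |Γ|²)

mismatch loss ≈ 1.19 dB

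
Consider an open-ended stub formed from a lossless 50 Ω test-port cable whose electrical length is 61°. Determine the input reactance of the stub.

tan(βl) = 1.8
For an open-ended stub, Z_in = −jZ_0·cot(βl) = −jZ_0/tan(βl)

X_in ≈ -27.7 Ω (capacitive)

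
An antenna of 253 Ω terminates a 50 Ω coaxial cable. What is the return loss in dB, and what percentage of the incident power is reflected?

RL ≈ 3.48 dB; 44.9% of incident power reflected

Γ = (253 − 50)/(253 + 50) = 0.67
RL = −20·log₁₀(0.67) = 3.48 dB
P_refl/P_inc = |Γ|² = 0.449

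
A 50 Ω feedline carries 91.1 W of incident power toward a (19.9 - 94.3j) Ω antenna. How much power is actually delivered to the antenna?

P_delivered ≈ 26.3 W

|Γ| = |(-30.1 − j94.3)/(69.9 − j94.3)| = 0.843
|Γ|² = 0.711
P_refl = |Γ|²·P_inc = 64.8 W, P_del = (1 − |Γ|²)·P_inc = 26.3 W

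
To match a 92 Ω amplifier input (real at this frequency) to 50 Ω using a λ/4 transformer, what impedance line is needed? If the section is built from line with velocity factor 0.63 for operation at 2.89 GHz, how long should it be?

Z_qwt ≈ 67.8 Ω; length ≈ 1.63 cm

Z_qwt = √(Z_0·R_L) = √(50 × 92) = √4600
λ = 0.63·c/f = 0.0654 m, so l = λ/4 = 0.0163 m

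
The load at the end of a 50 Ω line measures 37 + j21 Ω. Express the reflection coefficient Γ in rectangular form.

Γ ≈ -0.0861 + j0.262

Γ = (Z_L − Z_0)/(Z_L + Z_0) = (-13 + j21)/(87 + j21)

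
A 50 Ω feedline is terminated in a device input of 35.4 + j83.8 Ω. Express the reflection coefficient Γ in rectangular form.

Γ = (Z_L − Z_0)/(Z_L + Z_0) = (-14.6 + j83.8)/(85.4 + j83.8)

Γ ≈ 0.403 + j0.585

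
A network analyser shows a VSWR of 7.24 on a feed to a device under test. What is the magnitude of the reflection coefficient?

|Γ| ≈ 0.757

|Γ| = (S − 1)/(S + 1) = (7.24 − 1)/(7.24 + 1) = 6.24/8.24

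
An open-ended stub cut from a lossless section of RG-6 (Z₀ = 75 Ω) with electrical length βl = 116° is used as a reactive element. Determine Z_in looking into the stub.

Z_in ≈ +j36.6 Ω

tan(βl) = -2.05
For an open-ended stub, Z_in = −jZ_0·cot(βl) = −jZ_0/tan(βl)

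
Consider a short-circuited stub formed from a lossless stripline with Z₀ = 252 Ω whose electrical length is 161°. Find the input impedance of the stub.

tan(βl) = -0.344
For a short-circuited stub, Z_in = jZ_0·tan(βl)

Z_in ≈ −j86.8 Ω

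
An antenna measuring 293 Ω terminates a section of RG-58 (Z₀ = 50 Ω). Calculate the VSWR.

VSWR ≈ 5.86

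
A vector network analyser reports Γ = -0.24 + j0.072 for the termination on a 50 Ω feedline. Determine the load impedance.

Z_L = Z_0·(1 + Γ)/(1 − Γ) = 50·(0.76 + j0.072)/(1.24 − j0.072)

Z_L ≈ 30.4 + j4.67 Ω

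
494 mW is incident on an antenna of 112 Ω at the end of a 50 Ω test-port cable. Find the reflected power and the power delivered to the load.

Γ = (112 − 50)/(112 + 50) = 0.383
|Γ|² = 0.146
P_refl = |Γ|²·P_inc = 72.4 mW, P_del = (1 − |Γ|²)·P_inc = 422 mW

P_reflected ≈ 72.4 mW; P_delivered ≈ 422 mW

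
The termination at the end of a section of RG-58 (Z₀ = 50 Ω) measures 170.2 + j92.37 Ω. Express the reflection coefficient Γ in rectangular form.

Γ ≈ 0.614 + j0.162

Γ = (Z_L − Z_0)/(Z_L + Z_0) = (120.2 + j92.37)/(220.2 + j92.37)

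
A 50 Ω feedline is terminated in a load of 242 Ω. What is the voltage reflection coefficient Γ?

Γ = (Z_L − Z_0)/(Z_L + Z_0) = (242 − 50)/(242 + 50) = 192/292

Γ = 0.658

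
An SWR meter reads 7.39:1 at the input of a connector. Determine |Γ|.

|Γ| = (S − 1)/(S + 1) = (7.39 − 1)/(7.39 + 1) = 6.39/8.39

|Γ| ≈ 0.762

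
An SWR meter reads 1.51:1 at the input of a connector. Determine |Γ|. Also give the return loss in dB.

|Γ| ≈ 0.203; return loss ≈ 13.8 dB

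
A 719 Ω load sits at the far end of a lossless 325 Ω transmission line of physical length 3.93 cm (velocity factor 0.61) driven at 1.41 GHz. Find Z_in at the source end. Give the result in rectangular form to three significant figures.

λ = v/f = 0.61·c / 1.41 GHz = 0.13 m
βl = 2π·l/λ = 2π × 0.303 = 109°
tan(βl) = tan(109°) = -2.9
Z_in = Z_0·(Z_L + jZ_0·tanβl)/(Z_0 + jZ_L·tanβl)
     = 325·(719 − j943)/(325 − j2090)

Z_in ≈ 160 + j87 Ω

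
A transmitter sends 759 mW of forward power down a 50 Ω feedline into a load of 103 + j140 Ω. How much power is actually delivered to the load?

P_delivered ≈ 364 mW

|Γ| = |(53 + j140)/(153 + j140)| = 0.722
|Γ|² = 0.521
P_refl = |Γ|²·P_inc = 395 mW, P_del = (1 − |Γ|²)·P_inc = 364 mW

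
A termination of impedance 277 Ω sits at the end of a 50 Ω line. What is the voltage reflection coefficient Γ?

Γ = 0.694

Γ = (Z_L − Z_0)/(Z_L + Z_0) = (277 − 50)/(277 + 50) = 227/327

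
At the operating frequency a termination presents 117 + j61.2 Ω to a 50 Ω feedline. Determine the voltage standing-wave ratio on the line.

VSWR ≈ 3.08

Γ = (Z_L − Z_0)/(Z_L + Z_0) = (67 + j61.2)/(167 + j61.2)
|Γ| = 90.7/178 = 0.51
VSWR = (1 + |Γ|)/(1 − |Γ|) = 1.51/0.49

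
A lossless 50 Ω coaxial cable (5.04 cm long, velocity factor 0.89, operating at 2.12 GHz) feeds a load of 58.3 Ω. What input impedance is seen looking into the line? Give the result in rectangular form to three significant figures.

Z_in ≈ 51.9 + j7.6 Ω

λ = v/f = 0.89·c / 2.12 GHz = 0.126 m
βl = 2π·l/λ = 2π × 0.4 = 144°
tan(βl) = tan(144°) = -0.725
Z_in = Z_0·(Z_L + jZ_0·tanβl)/(Z_0 + jZ_L·tanβl)
     = 50·(58.3 − j36.2)/(50 − j42.3)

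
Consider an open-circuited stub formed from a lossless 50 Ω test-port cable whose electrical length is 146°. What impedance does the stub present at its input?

Z_in ≈ +j74.1 Ω

tan(βl) = -0.675
For an open-circuited stub, Z_in = −jZ_0·cot(βl) = −jZ_0/tan(βl)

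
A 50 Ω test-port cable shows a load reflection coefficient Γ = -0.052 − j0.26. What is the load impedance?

Z_L ≈ 39.6 − j22.1 Ω

Z_L = Z_0·(1 + Γ)/(1 − Γ) = 50·(0.948 − j0.26)/(1.05 + j0.26)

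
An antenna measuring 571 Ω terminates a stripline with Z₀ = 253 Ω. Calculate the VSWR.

For a purely resistive load, VSWR = R_L/Z_0 or Z_0/R_L (whichever > 1) = 571/253

VSWR ≈ 2.26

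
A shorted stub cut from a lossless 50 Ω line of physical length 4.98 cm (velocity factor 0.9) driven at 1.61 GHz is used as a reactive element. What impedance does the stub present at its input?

λ = v/f = 0.9·c / 1.61 GHz = 0.168 m
βl = 2π·l/λ = 2π × 0.297 = 107°
tan(βl) = -3.29
For a shorted stub, Z_in = jZ_0·tan(βl)

Z_in ≈ −j165 Ω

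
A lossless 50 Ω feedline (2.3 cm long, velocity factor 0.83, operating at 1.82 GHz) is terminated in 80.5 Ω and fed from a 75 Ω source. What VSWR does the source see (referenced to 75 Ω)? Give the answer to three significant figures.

VSWR ≈ 2.17

λ = v/f = 0.83·c / 1.82 GHz = 0.137 m
βl = 2π·l/λ = 2π × 0.168 = 60.5°
tan(βl) = 1.77
Z_in = Z_0·(Z_L + jZ_0·tanβl)/(Z_0 + jZ_L·tanβl) = 36.5 − j15.5 Ω
Γ_s = (Z_in − Z_s)/(Z_in + Z_s) = (-38.5 − j15.5)/(111 − j15.5), |Γ_s| = 0.369
VSWR = (1 + |Γ_s|)/(1 − |Γ_s|)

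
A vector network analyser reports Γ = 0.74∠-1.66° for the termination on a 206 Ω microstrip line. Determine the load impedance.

Z_L = Z_0·(1 + Γ)/(1 − Γ) = 206·(1.74 − j0.0214)/(0.26 + j0.0214)

Z_L ≈ 1370 − j129 Ω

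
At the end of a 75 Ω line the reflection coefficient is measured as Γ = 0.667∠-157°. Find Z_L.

Z_L ≈ 15.6 − j14.6 Ω

Z_L = Z_0·(1 + Γ)/(1 − Γ) = 75·(0.386 − j0.261)/(1.61 + j0.261)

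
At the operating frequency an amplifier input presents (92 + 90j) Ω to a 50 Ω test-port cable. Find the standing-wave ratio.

Γ = (Z_L − Z_0)/(Z_L + Z_0) = (42 + j90)/(142 + j90)
|Γ| = 99.3/168 = 0.591
VSWR = (1 + |Γ|)/(1 − |Γ|) = 1.59/0.409

VSWR ≈ 3.89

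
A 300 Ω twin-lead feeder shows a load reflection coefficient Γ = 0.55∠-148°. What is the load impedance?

Z_L = Z_0·(1 + Γ)/(1 − Γ) = 300·(0.534 − j0.291)/(1.47 + j0.291)

Z_L ≈ 93.6 − j78.2 Ω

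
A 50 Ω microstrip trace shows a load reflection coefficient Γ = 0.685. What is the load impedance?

Z_L ≈ 267 Ω

Z_L = Z_0·(1 + Γ)/(1 − Γ) = 50·(1.69)/(0.315)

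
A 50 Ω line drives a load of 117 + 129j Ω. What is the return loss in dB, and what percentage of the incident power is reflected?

RL ≈ 3.24 dB; 47.5% of incident power reflected

Γ = (67 + j129)/(167 + j129), |Γ| = 0.689
RL = −20·log₁₀(0.689) = 3.24 dB
P_refl/P_inc = |Γ|² = 0.475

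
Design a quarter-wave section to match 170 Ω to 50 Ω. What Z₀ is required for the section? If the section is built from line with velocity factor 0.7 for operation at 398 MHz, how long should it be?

Z_qwt = √(Z_0·R_L) = √(50 × 170) = √8500
λ = 0.7·c/f = 0.528 m, so l = λ/4 = 0.132 m

Z_qwt ≈ 92.2 Ω; length ≈ 13.2 cm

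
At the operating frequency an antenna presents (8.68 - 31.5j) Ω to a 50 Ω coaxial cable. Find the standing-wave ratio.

VSWR ≈ 8.1

Γ = (Z_L − Z_0)/(Z_L + Z_0) = (-41.32 − j31.5)/(58.68 − j31.5)
|Γ| = 52/66.6 = 0.78
VSWR = (1 + |Γ|)/(1 − |Γ|) = 1.78/0.22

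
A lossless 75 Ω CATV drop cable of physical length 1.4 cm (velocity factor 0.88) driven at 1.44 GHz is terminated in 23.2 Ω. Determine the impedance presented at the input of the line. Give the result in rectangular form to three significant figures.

Z_in ≈ 28.7 + j34.4 Ω

λ = v/f = 0.88·c / 1.44 GHz = 0.183 m
βl = 2π·l/λ = 2π × 0.0764 = 27.5°
tan(βl) = tan(27.5°) = 0.52
Z_in = Z_0·(Z_L + jZ_0·tanβl)/(Z_0 + jZ_L·tanβl)
     = 75·(23.2 + j39)/(75 + j12.1)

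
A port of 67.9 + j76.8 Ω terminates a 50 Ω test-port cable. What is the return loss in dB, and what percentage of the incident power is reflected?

Γ = (17.9 + j76.8)/(117.9 + j76.8), |Γ| = 0.56
RL = −20·log₁₀(0.56) = 5.03 dB
P_refl/P_inc = |Γ|² = 0.314

RL ≈ 5.03 dB; 31.4% of incident power reflected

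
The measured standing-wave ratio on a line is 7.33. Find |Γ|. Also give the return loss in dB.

|Γ| ≈ 0.76; return loss ≈ 2.38 dB

|Γ| = (S − 1)/(S + 1) = (7.33 − 1)/(7.33 + 1) = 6.33/8.33
RL = −20·log₁₀|Γ| = −20·log₁₀(0.76)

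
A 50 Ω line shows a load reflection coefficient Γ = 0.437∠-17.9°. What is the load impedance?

Z_L = Z_0·(1 + Γ)/(1 − Γ) = 50·(1.42 − j0.134)/(0.584 + j0.134)

Z_L ≈ 113 − j37.4 Ω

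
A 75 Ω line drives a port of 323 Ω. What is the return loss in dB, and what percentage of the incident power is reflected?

Γ = (323 − 75)/(323 + 75) = 0.623
RL = −20·log₁₀(0.623) = 4.11 dB
P_refl/P_inc = |Γ|² = 0.388

RL ≈ 4.11 dB; 38.8% of incident power reflected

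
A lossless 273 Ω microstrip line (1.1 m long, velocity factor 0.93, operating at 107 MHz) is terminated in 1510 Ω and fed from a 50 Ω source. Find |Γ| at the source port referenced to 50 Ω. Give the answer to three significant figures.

λ = v/f = 0.93·c / 107 MHz = 2.61 m
βl = 2π·l/λ = 2π × 0.422 = 152°
tan(βl) = -0.535
Z_in = Z_0·(Z_L + jZ_0·tanβl)/(Z_0 + jZ_L·tanβl) = 199 + j443 Ω
Γ_s = (Z_in − Z_s)/(Z_in + Z_s) = (149 + j443)/(249 + j443), |Γ_s| = 0.92

|Γ| ≈ 0.92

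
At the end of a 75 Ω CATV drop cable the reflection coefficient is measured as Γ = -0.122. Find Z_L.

Z_L = Z_0·(1 + Γ)/(1 − Γ) = 75·(0.878)/(1.12)

Z_L ≈ 58.7 Ω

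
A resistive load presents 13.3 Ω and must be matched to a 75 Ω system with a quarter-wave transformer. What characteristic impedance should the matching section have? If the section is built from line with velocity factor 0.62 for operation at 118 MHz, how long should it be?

Z_qwt = √(Z_0·R_L) = √(75 × 13.3) = √997.5
λ = 0.62·c/f = 1.58 m, so l = λ/4 = 0.394 m

Z_qwt ≈ 31.6 Ω; length ≈ 39.4 cm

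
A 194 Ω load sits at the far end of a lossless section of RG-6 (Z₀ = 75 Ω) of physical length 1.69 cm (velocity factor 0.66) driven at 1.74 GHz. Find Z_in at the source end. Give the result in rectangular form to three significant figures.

Z_in ≈ 41.5 − j43.7 Ω

λ = v/f = 0.66·c / 1.74 GHz = 0.114 m
βl = 2π·l/λ = 2π × 0.149 = 53.5°
tan(βl) = tan(53.5°) = 1.35
Z_in = Z_0·(Z_L + jZ_0·tanβl)/(Z_0 + jZ_L·tanβl)
     = 75·(194 + j101)/(75 + j262)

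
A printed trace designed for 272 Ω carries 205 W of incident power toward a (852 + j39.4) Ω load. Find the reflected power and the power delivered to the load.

|Γ| = |(580 + j39.4)/(1124 + j39.4)| = 0.517
|Γ|² = 0.267
P_refl = |Γ|²·P_inc = 54.8 W, P_del = (1 − |Γ|²)·P_inc = 150 W

P_reflected ≈ 54.8 W; P_delivered ≈ 150 W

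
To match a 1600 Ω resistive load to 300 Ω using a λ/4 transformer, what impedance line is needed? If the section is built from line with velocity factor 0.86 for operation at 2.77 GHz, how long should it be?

Z_qwt ≈ 693 Ω; length ≈ 2.33 cm

Z_qwt = √(Z_0·R_L) = √(300 × 1600) = √480000
λ = 0.86·c/f = 0.0931 m, so l = λ/4 = 0.0233 m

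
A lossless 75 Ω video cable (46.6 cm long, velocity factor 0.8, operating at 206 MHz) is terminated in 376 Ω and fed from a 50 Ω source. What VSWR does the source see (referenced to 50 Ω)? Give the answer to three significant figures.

λ = v/f = 0.8·c / 206 MHz = 1.17 m
βl = 2π·l/λ = 2π × 0.4 = 144°
tan(βl) = -0.727
Z_in = Z_0·(Z_L + jZ_0·tanβl)/(Z_0 + jZ_L·tanβl) = 40.3 + j92.2 Ω
Γ_s = (Z_in − Z_s)/(Z_in + Z_s) = (-9.74 + j92.2)/(90.3 + j92.2), |Γ_s| = 0.718
VSWR = (1 + |Γ_s|)/(1 − |Γ_s|)

VSWR ≈ 6.1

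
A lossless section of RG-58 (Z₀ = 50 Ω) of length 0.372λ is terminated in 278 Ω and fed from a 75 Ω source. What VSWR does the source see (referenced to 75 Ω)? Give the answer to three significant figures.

βl = 2π × 0.372 = 134°
tan(βl) = -1.04
Z_in = Z_0·(Z_L + jZ_0·tanβl)/(Z_0 + jZ_L·tanβl) = 16.8 + j45.2 Ω
Γ_s = (Z_in − Z_s)/(Z_in + Z_s) = (-58.2 + j45.2)/(91.8 + j45.2), |Γ_s| = 0.72
VSWR = (1 + |Γ_s|)/(1 − |Γ_s|)

VSWR ≈ 6.14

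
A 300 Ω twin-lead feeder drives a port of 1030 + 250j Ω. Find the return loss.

Γ = (730 + j250)/(1330 + j250), |Γ| = 0.57
RL = −20·log₁₀|Γ| = −20·log₁₀(0.57)

RL ≈ 4.88 dB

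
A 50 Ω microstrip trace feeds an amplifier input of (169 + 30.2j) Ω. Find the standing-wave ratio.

VSWR ≈ 3.5

Γ = (Z_L − Z_0)/(Z_L + Z_0) = (119 + j30.2)/(219 + j30.2)
|Γ| = 123/221 = 0.555
VSWR = (1 + |Γ|)/(1 − |Γ|) = 1.56/0.445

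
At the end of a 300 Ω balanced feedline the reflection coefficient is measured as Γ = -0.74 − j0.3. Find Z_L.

Z_L = Z_0·(1 + Γ)/(1 − Γ) = 300·(0.26 − j0.3)/(1.74 + j0.3)

Z_L ≈ 34.9 − j57.7 Ω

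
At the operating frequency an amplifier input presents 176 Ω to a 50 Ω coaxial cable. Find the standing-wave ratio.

For a purely resistive load, VSWR = R_L/Z_0 or Z_0/R_L (whichever > 1) = 176/50

VSWR ≈ 3.52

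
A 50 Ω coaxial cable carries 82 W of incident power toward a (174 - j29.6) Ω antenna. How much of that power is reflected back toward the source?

P_reflected ≈ 26.1 W

|Γ| = |(124 − j29.6)/(224 − j29.6)| = 0.564
|Γ|² = 0.318
P_refl = |Γ|²·P_inc = 26.1 W, P_del = (1 − |Γ|²)·P_inc = 55.9 W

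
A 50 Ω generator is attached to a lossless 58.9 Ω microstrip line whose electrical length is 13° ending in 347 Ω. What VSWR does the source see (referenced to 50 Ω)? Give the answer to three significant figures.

VSWR ≈ 6.84

tan(βl) = 0.231
Z_in = Z_0·(Z_L + jZ_0·tanβl)/(Z_0 + jZ_L·tanβl) = 128 − j161 Ω
Γ_s = (Z_in − Z_s)/(Z_in + Z_s) = (78.2 − j161)/(178 − j161), |Γ_s| = 0.745
VSWR = (1 + |Γ_s|)/(1 − |Γ_s|)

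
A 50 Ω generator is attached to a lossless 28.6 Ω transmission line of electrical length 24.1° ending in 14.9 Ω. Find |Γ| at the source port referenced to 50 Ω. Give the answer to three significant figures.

|Γ| ≈ 0.506

tan(βl) = 0.447
Z_in = Z_0·(Z_L + jZ_0·tanβl)/(Z_0 + jZ_L·tanβl) = 17 + j8.84 Ω
Γ_s = (Z_in − Z_s)/(Z_in + Z_s) = (-33 + j8.84)/(67 + j8.84), |Γ_s| = 0.506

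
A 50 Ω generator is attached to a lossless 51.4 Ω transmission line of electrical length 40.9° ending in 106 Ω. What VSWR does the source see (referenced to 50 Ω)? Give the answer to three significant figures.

VSWR ≈ 2.07

tan(βl) = 0.866
Z_in = Z_0·(Z_L + jZ_0·tanβl)/(Z_0 + jZ_L·tanβl) = 44.3 − j34.6 Ω
Γ_s = (Z_in − Z_s)/(Z_in + Z_s) = (-5.73 − j34.6)/(94.3 − j34.6), |Γ_s| = 0.349
VSWR = (1 + |Γ_s|)/(1 − |Γ_s|)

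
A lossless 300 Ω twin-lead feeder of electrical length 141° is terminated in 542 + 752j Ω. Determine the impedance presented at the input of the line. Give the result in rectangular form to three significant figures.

tan(βl) = tan(141°) = -0.81
Z_in = Z_0·(Z_L + jZ_0·tanβl)/(Z_0 + jZ_L·tanβl)
     = 300·(542 + j509)/(909 − j439)

Z_in ≈ 79.3 + j206 Ω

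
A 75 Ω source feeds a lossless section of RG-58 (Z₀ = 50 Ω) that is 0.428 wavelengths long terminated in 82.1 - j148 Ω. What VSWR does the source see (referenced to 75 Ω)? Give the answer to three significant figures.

VSWR ≈ 5.21

βl = 2π × 0.428 = 154°
tan(βl) = -0.486
Z_in = Z_0·(Z_L + jZ_0·tanβl)/(Z_0 + jZ_L·tanβl) = 122 + j170 Ω
Γ_s = (Z_in − Z_s)/(Z_in + Z_s) = (47.4 + j170)/(197 + j170), |Γ_s| = 0.678
VSWR = (1 + |Γ_s|)/(1 − |Γ_s|)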